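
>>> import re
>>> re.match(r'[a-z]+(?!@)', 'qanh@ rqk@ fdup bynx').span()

(0, 3)

`re.match` won't scan ahead — the pattern has to work from the very first character.
The match spans [0:3] → 'qan'.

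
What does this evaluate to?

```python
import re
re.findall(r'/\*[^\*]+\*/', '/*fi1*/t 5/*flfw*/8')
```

['/*fi1*/', '/*flfw*/']

Walking the string: at [0:7] → '/*fi1*/'; at [10:18] → '/*flfw*/'.
With no groups in the pattern, `findall` gives back each whole match — 2 here.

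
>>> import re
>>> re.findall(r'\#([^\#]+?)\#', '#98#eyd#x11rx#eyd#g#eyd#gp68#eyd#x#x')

['98', 'x11rx', 'g', 'gp68', 'x']

`findall` collects group 1 from each match (5 total).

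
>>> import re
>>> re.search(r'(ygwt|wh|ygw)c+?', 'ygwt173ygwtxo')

None

Here the pattern never matches, so the call returns None.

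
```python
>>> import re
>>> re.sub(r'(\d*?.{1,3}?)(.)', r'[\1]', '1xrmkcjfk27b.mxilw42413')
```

'[1][r][k][j][k][7][.][x][l][4][4]3'

This matches zero or more of a digit (lazy), then 1 to 3 of any character (lazy) (captured); then any character (captured).
Because the quantifier is non-greedy, it stops expanding at the earliest point where the rest of the pattern can succeed.
Matches: at [0:2] → '1x'; at [2:4] → 'rm'; at [4:6] → 'kc'; at [6:8] → 'jf'; at [8:10] → 'k2'; ….
`\1` in the replacement pulls in group 1's text for each match.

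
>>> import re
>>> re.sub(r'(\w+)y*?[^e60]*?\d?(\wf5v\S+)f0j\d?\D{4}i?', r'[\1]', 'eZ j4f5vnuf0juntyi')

'[eZ]'

The pattern matches one or more of a word character (captured); then zero or more of the literal 'y' (lazy), then zero or more of any character except [e60] (lazy), then optionally a digit; then a word character, then the literal 'f5v', then one or more of a non-whitespace character (captured); then the literal 'f0j', then optionally a digit; then exactly 4 of a non-digit, then optionally a literal 'i'.
Matches: at [0:18] → 'eZ j4f5vnuf0juntyi'.
The replacement refers to a captured group, so each match is rewritten using its own captured text.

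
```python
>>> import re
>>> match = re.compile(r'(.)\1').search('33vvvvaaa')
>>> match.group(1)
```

'3'

The backreference `\1` re-matches whatever the first group consumed, character for character.
Unlike `match`, `search` isn't anchored — it looks for the pattern anywhere in the string.
The match spans [0:2] → '33'.
Captured: group 1 = '3'.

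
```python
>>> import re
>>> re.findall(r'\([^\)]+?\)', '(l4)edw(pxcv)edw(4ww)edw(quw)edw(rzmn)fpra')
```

No capturing groups, so `findall` returns the 5 full match strings.

['(l4)', '(pxcv)', '(4ww)', '(quw)', '(rzmn)']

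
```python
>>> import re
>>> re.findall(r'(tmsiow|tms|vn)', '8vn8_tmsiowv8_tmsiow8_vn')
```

Alternation isn't longest-match — the leftmost alternative that fits at this position is chosen.
Scanning left to right: at [1:3] match 'vn', group 1 = 'vn'; at [5:11] match 'tmsiow', group 1 = 'tmsiow'; at [14:20] match 'tmsiow', group 1 = 'tmsiow'; at [22:24] match 'vn', group 1 = 'vn'.
With a single group, `findall` returns only what that group captured — 4 items.

['vn', 'tmsiow', 'tmsiow', 'vn']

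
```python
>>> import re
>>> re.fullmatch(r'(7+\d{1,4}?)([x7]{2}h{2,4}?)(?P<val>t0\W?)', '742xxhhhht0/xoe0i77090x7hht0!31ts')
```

None

Pattern: one or more of a literal '7', then 1 to 4 of a digit (lazy) (captured); then exactly 2 of one of [x7], then 2 to 4 of a literal 'h' (lazy) (captured); then the literal 't0', then optionally a non-word character (captured as 'val').
`fullmatch` succeeds only if the pattern covers the string from start to end.
Here there's no way to consume every character, so the call returns None.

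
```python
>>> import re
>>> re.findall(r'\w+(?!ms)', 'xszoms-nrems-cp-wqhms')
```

`(?!…)`/`(?<!…)` only lets a position through if the neighbouring text does NOT match; no characters are consumed.
No capturing groups, so `findall` returns the 4 full match strings.

['xszoms', 'nrems', 'cp', 'wqhms']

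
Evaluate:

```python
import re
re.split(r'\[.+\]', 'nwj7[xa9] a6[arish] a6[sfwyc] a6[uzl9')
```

['nwj7', ' a6[uzl9']

The string is cut at each match, leaving 2 pieces.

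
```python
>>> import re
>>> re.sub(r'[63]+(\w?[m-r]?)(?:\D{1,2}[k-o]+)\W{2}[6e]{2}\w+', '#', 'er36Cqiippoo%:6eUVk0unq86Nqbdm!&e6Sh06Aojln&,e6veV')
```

'er36Cqiippoo%:6eUVk0unq8#&,e6veV'

Pattern: one or more of one of [63]; then optionally a word character, then optionally a character in [m-r] (captured); then 1 to 2 of a non-digit, then one or more of a character in [k-o] (non-capturing group); then exactly 2 of a non-word character, then exactly 2 of one of [6e], then one or more of a word character.
Matches: at [24:43] → '6Nqbdm!&e6Sh06Aojln'.
Each match is replaced by '#'.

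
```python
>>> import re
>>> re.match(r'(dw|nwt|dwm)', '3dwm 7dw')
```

None

`match` is anchored at position 0; if the pattern doesn't fit there, it returns None.
Here the pattern fails at index 0, so the call returns None.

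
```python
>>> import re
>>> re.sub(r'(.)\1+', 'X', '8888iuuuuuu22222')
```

After group 1 captures some text, `\1` only succeeds where that same text appears again.
`sub` substitutes 'X' at each match site.

'XiXX'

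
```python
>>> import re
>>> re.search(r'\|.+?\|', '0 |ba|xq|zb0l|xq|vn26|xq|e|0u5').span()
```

A `+?`/`*?`/`{m,n}?` starts at its minimum and grows only as far as needed for what follows to match.
`re.search` tries every starting position until one works.
The match spans [2:6] → '|ba|'.

(2, 6)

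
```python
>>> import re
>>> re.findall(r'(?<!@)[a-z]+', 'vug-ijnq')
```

['vug', 'ijnq']

`(?!…)`/`(?<!…)` only lets a position through if the neighbouring text does NOT match; no characters are consumed.
Since nothing is captured, `findall` lists the 2 matched substrings directly.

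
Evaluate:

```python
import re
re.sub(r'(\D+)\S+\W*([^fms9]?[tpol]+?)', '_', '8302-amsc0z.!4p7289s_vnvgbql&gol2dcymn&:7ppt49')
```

'8302_49'

The pattern matches one or more of a non-digit (captured); then one or more of a non-whitespace character, then zero or more of a non-word character; then optionally any character except [fms9], then one or more of one of [tpol] (lazy) (captured).
`sub` substitutes '_' at each match site.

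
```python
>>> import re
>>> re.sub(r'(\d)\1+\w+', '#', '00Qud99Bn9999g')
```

'#'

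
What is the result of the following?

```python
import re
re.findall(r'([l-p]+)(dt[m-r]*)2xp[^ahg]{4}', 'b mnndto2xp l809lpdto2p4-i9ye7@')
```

[('mnn', 'dto')]

Pattern: one or more of a character in [l-p] (captured); then the literal 'dt', then zero or more of a character in [m-r] (captured); then the literal '2xp', then exactly 4 of any character except [ahg].
Matches: at [2:15] match 'mnndto2xp l80', groups = ('mnn', 'dto').
Multiple groups make `findall` return tuples — one 2-tuple for the one match.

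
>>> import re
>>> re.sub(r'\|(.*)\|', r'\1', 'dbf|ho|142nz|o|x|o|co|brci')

Each match is replaced using the text its own group 1 captured.

'dbfho|142nz|o|x|o|cobrci'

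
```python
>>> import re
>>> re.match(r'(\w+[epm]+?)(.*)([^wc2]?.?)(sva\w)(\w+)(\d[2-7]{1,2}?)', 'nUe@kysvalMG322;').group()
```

The pattern matches one or more of a word character, then one or more of one of [epm] (lazy) (captured); then zero or more of any character (captured); then optionally any character except [wc2], then optionally any character (captured); then the literal 'sva', then a word character (captured); then one or more of a word character (captured); then a digit, then 1 to 2 of a character in [2-7] (lazy) (captured).
`match` is anchored at position 0; if the pattern doesn't fit there, it returns None.
The match spans [0:15] → 'nUe@kysvalMG322'.
Captured: group 1 = 'nUe', group 2 = '@ky', group 3 = '', group 4 = 'sval', group 5 = 'MG3', group 6 = '22'.

'nUe@kysvalMG322'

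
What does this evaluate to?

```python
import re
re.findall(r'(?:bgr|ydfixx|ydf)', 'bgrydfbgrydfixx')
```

['bgr', 'ydf', 'bgr', 'ydfixx']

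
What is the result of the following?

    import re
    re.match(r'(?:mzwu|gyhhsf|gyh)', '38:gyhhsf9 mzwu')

None

`re.match` won't scan ahead — the pattern has to work from the very first character.
Here position 0 doesn't satisfy it, so the call returns None.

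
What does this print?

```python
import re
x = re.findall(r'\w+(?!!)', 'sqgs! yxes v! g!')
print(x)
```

The negative lookahead/lookbehind blocks any match where the forbidden context is present.
Matches: at [0:3] → 'sqg'; at [6:10] → 'yxes'.
No capturing groups, so `findall` returns the 2 full match strings.

['sqg', 'yxes']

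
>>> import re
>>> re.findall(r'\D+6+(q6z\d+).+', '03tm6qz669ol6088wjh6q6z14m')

The pattern matches one or more of a non-digit, then one or more of the literal '6'; then the literal 'q6z', then one or more of a digit (captured); then one or more of any character.
Walking the string: at [16:26] match 'wjh6q6z14m', group 1 = 'q6z14'.
`findall` collects group 1 from the one match (1 total).

['q6z14']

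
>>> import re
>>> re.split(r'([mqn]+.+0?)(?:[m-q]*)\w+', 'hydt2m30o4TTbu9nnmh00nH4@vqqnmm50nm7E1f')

`re.split` interleaves the captured-group text with the surrounding fragments.

['hydt2', 'm30o4TTbu9nnmh00nH4@vqqnmm50nm7E1', '']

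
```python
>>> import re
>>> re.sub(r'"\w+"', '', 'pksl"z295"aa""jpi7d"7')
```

'pkslaa"7'

Matches: at [4:10] → '"z295"'; at [13:20] → '"jpi7d"'.
`sub` substitutes '' at each match site.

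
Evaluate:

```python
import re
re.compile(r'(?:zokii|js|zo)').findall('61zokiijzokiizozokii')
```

['zokii', 'zokii', 'zo', 'zokii']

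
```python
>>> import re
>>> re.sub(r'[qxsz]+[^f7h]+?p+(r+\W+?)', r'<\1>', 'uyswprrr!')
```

Each match is replaced using the text its own group 1 captured.

'uy<rrr!>'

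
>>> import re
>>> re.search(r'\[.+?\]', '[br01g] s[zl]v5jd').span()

The match spans [0:7] → '[br01g]'.

(0, 7)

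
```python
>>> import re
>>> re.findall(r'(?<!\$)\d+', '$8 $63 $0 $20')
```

The negative lookaround is zero-width — it rules out positions where the adjacent text would match, without consuming anything.
Matches: at [5:6] → '3'; at [12:13] → '0'.
`findall` yields the raw match text (2 of them) because the pattern has no groups.

['3', '0']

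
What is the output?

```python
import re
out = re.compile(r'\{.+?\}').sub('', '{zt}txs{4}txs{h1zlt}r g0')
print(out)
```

txstxsr g0

A `+?`/`*?`/`{m,n}?` starts at its minimum and grows only as far as needed for what follows to match.
Matches: at [0:4] → '{zt}'; at [7:10] → '{4}'; at [13:20] → '{h1zlt}'.
Each match is replaced by ''.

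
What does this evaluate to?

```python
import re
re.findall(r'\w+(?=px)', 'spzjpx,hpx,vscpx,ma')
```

['spzj', 'h', 'vsc']

Lookahead/lookbehind check context without consuming it, so the matched span excludes the asserted characters.
Walking the string: at [0:4] → 'spzj'; at [7:8] → 'h'; at [11:14] → 'vsc'.
`findall` yields the raw match text (3 of them) because the pattern has no groups.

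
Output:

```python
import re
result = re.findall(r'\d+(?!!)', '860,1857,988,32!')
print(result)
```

['860', '1857', '988', '3']

Because the assertion is negative and zero-width, positions next to the forbidden text are skipped.
Walking the string: at [0:3] → '860'; at [4:8] → '1857'; at [9:12] → '988'; at [13:14] → '3'.
Since nothing is captured, `findall` lists the 4 matched substrings directly.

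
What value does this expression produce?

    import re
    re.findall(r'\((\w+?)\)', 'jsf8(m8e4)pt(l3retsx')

['m8e4']

With a single group, `findall` returns only what that group captured — 1 item.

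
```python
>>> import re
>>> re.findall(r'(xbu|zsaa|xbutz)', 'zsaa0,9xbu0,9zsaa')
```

['zsaa', 'xbu', 'zsaa']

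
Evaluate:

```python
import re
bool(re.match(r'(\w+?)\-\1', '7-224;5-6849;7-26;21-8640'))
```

`\1` is not a pattern — it's the concrete string captured by group 1, re-applied verbatim.
`re.match` won't scan ahead — the pattern has to work from the very first character.
Here the pattern fails at index 0, so the call returns None, and `bool(None)` is False.

False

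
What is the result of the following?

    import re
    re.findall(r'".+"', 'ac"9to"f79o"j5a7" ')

['"9to"f79o"j5a7"']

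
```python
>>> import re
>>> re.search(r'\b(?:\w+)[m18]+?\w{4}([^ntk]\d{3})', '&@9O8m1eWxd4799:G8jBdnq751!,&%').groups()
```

('4799',)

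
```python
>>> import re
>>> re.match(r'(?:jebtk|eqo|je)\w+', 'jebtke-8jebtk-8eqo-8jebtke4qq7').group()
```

'jebtke'

`re.match` only tries the pattern at the start of the string.
The match spans [0:6] → 'jebtke'.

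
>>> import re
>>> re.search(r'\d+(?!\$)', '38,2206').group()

'38'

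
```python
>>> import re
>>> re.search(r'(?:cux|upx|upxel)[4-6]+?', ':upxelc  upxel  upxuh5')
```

`re.search` scans for the first position where the pattern succeeds.
Here nothing in the string fits, so the call returns None.

None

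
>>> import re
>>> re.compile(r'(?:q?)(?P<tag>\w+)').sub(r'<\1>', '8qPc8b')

'<8qPc8b>'

This matches optionally a literal 'q' (non-capturing group); then one or more of a word character (captured as 'tag').
`\1` in the replacement pulls in group 1's text for each match.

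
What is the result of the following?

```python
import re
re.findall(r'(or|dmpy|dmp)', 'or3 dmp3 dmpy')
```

Alternation tries branches left to right and keeps the first one that lets the overall match succeed at that position.
Scanning left to right: at [0:2] match 'or', group 1 = 'or'; at [4:7] match 'dmp', group 1 = 'dmp'; at [9:13] match 'dmpy', group 1 = 'dmpy'.
With a single group, `findall` returns only what that group captured — 3 items.

['or', 'dmp', 'dmpy']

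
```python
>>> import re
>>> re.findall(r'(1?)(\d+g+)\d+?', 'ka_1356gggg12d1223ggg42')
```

This matches optionally a literal '1' (captured); then one or more of a digit, then one or more of a literal 'g' (captured); then one or more of a digit (lazy).
Scanning left to right: at [3:12] match '1356gggg1', groups = ('1', '356gggg'); at [14:22] match '1223ggg4', groups = ('1', '223ggg').
`findall` packs the 2 group values into a tuple for every match.

[('1', '356gggg'), ('1', '223ggg')]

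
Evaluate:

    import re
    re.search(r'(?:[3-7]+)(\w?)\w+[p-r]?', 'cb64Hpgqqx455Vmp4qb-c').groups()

('H',)

The match spans [2:19] → '64Hpgqqx455Vmp4qb'.
Captured: group 1 = 'H'.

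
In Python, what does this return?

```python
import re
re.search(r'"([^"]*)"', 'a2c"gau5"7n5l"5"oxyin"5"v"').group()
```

`re.search` scans for the first position where the pattern succeeds.
The match spans [3:9] → '"gau5"'.
Captured: group 1 = 'gau5'.

'"gau5"'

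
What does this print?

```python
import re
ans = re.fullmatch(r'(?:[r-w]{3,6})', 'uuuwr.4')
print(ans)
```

None

`re.fullmatch` requires the pattern to consume the entire string.
Here the pattern can't cover the whole string, so the call returns None.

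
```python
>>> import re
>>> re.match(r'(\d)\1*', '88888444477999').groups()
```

('8',)

A backreference is literal: `\1` must see the identical characters the first group matched.
`re.match` only tries the pattern at the start of the string.
The match spans [0:5] → '88888'.
Captured: group 1 = '8'.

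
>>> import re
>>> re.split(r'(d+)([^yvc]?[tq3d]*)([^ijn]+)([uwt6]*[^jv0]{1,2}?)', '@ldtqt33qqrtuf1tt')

['@l', 'd', 'tqt33qq', 'rtuf1t', 't', '']

Because the pattern has a capturing group, `split` also inserts each captured text between the pieces.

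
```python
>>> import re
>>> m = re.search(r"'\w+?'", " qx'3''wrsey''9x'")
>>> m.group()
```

Unlike `match`, `search` isn't anchored — it looks for the pattern anywhere in the string.
The match spans [3:6] → "'3'".

"'3'"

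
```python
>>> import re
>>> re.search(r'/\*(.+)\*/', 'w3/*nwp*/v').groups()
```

('nwp',)

The match spans [2:9] → '/*nwp*/'.
Captured: group 1 = 'nwp'.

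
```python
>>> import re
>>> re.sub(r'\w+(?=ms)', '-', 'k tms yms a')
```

The `(?=…)`/`(?<=…)` assertion just peeks at neighbouring text; it doesn't advance the match position.
Each match is replaced by '-'.

'k -ms -ms a'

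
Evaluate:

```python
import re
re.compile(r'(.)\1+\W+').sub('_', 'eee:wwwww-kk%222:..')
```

'____'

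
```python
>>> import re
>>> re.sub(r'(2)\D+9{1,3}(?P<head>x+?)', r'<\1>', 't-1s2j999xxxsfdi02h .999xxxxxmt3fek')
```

't-1s<2>xxsfdi0<2>xxxxmt3fek'

Lazy quantifiers expand one character at a time until the remainder of the pattern can match.
Each match is replaced using the text its own group 1 captured.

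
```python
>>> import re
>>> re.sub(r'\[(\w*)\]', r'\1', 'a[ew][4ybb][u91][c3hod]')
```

'aew4ybbu91c3hod'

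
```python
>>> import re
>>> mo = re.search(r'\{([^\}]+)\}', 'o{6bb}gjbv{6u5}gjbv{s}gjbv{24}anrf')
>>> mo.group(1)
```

'6bb'

Unlike `match`, `search` isn't anchored — it looks for the pattern anywhere in the string.
The match spans [1:6] → '{6bb}'.
Captured: group 1 = '6bb'.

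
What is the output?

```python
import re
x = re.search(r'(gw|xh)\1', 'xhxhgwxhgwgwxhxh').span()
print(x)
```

(0, 4)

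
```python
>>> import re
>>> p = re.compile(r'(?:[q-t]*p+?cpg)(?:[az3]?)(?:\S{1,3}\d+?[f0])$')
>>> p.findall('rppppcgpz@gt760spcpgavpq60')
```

This matches zero or more of a character in [q-t], then one or more of a literal 'p' (lazy), then the literal 'cpg' (non-capturing group); then optionally one of [az3] (non-capturing group); then 1 to 3 of a non-whitespace character, then one or more of a digit (lazy), then one of [f0] (non-capturing group); then anchored at the end.
Walking the string: at [15:26] → 'spcpgavpq60'.
With no groups in the pattern, `findall` gives back each whole match — 1 here.

['spcpgavpq60']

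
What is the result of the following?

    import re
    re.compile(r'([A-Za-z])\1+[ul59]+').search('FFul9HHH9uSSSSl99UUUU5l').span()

The backreference `\1` re-matches whatever the first group consumed, character for character.
`re.search` scans for the first position where the pattern succeeds.
The match spans [0:5] → 'FFul9'.
Captured: group 1 = 'F'.

(0, 5)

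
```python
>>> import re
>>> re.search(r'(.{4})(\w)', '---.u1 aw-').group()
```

'---.u'

This matches exactly 4 of any character (captured); then a word character (captured).
The match spans [0:5] → '---.u'.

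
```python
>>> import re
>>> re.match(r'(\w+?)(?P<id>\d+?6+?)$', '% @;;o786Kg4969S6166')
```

None

The pattern matches one or more of a word character (lazy) (captured); then one or more of a digit (lazy), then one or more of the literal '6' (lazy) (captured as 'id'); then anchored at the end.
With `match`, the pattern is implicitly anchored at the beginning.
Here position 0 doesn't satisfy it, so the call returns None.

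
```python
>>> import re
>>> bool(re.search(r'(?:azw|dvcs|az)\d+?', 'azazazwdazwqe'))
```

False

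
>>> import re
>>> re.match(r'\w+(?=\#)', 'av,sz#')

None

The `(?=…)`/`(?<=…)` assertion just peeks at neighbouring text; it doesn't advance the match position.
`re.match` won't scan ahead — the pattern has to work from the very first character.
Here the pattern fails at index 0, so the call returns None.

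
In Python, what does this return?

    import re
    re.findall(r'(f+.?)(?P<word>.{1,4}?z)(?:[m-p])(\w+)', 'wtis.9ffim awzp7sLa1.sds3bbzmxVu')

[('ffi', 'm awz', '7sLa1')]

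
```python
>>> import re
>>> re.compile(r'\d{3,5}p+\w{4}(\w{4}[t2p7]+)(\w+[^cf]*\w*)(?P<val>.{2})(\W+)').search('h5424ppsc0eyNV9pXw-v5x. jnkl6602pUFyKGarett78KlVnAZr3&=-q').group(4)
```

'-'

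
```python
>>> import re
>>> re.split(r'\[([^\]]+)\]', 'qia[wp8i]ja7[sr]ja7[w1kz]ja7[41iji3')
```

['qia', 'wp8i', 'ja7', 'sr', 'ja7', 'w1kz', 'ja7[41iji3']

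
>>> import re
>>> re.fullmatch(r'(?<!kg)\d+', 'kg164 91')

The negative lookaround is zero-width — it rules out positions where the adjacent text would match, without consuming anything.
For `fullmatch`, every character of the input must be accounted for by the pattern.
Here the string isn't matched end-to-end, so the call returns None.

None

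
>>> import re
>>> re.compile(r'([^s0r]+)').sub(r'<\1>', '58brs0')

'<58b>rs0'

Pattern: one or more of any character except [s0r] (captured).
Matches: at [0:3] → '58b'.
Each match is replaced using the text its own group 1 captured.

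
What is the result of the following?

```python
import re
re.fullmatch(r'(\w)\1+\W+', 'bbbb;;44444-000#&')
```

None

`re.fullmatch` requires the pattern to consume the entire string.
Here there's no way to consume every character, so the call returns None.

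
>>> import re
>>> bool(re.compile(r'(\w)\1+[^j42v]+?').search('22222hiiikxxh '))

`\1` has to match the exact text group 1 already captured.
`re.search` tries every starting position until one works.
The match spans [0:6] → '22222h'.
Captured: group 1 = '2'.

True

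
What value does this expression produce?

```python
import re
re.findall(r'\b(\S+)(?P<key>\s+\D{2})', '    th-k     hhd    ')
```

[('th-k', '     hh')]

This matches a word boundary (`\b`, zero-width); then one or more of a non-whitespace character (captured); then one or more of whitespace, then exactly 2 of a non-digit (captured as 'key').
Scanning left to right: at [4:15] match 'th-k     hh', groups = ('th-k', '     hh').
`findall` packs the 2 group values into a tuple for every match.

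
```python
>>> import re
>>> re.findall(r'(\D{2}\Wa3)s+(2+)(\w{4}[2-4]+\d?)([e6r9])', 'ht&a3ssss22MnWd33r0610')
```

`findall` packs the 4 group values into a tuple for every match.

[('ht&a3', '22', 'MnWd33', 'r')]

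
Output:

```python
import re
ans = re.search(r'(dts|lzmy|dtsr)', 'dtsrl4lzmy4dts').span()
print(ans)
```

Alternation isn't longest-match — the leftmost alternative that fits at this position is chosen.
The match spans [0:3] → 'dts'.

(0, 3)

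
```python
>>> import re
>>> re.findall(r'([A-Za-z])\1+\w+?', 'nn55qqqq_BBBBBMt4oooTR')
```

['n', 'q', 'B', 'o']

`\1` is not a pattern — it's the concrete string captured by group 1, re-applied verbatim.
With a single group, `findall` returns only what that group captured — 4 items.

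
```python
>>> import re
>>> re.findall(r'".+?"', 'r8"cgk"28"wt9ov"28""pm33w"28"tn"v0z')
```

['"cgk"', '"wt9ov"', '""pm33w"', '"tn"']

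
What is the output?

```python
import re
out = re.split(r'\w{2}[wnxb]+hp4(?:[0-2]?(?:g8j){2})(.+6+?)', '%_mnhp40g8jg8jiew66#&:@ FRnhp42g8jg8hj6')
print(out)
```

The pattern matches exactly 2 of a word character, then one or more of one of [wnxb], then the literal 'hp4'; then optionally a character in [0-2], then the literal 'g8j' repeated 2 times (non-capturing group); then one or more of any character, then one or more of the literal '6' (lazy) (captured).
Matches to split on: at [1:39] → '_mnhp40g8jg8jiew66#&:@ FRnhp42g8jg8hj6'.
Because the pattern has a capturing group, `split` also inserts each captured text between the pieces.

['%', 'iew66#&:@ FRnhp42g8jg8hj6', '']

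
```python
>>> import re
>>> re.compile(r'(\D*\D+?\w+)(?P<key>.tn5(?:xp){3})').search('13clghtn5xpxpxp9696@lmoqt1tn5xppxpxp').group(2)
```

'htn5xpxpxp'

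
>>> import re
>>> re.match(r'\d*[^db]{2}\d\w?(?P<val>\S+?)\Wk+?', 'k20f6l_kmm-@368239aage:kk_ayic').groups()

('6l_kmm-@368239aage',)

The match spans [0:24] → 'k20f6l_kmm-@368239aage:k'.
Captured: group 1 = '6l_kmm-@368239aage'.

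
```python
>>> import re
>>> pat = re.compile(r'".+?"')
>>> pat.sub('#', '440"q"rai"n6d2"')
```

'440#rai#'

Each match is replaced by '#'.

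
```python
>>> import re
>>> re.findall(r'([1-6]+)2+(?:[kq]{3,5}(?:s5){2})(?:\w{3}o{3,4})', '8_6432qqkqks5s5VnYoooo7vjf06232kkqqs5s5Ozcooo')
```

One capturing group, so `findall` returns just the captured substring from each match — 2 in all.

['643', '623']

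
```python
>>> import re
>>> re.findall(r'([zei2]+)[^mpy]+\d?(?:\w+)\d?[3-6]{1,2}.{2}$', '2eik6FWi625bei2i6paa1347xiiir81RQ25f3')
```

One capturing group, so `findall` returns just the captured substring from the one match — 1 in all.

['2ei']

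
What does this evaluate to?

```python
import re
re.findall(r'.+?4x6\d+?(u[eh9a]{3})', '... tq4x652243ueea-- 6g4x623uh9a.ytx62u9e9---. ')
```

['ueea', 'uh9a']

A `+?`/`*?`/`{m,n}?` starts at its minimum and grows only as far as needed for what follows to match.
`findall` collects group 1 from each match (2 total).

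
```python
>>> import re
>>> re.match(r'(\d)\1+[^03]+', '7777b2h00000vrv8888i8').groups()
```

('7',)

The match spans [0:7] → '7777b2h'.
Captured: group 1 = '7'.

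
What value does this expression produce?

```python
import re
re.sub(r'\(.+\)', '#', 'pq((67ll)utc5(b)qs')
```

Matches: at [2:16] → '((67ll)utc5(b)'.
Each match is replaced by '#'.

'pq#qs'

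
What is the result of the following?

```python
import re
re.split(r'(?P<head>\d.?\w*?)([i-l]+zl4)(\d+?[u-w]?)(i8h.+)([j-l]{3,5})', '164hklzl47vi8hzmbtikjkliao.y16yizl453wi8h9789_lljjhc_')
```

['', '164h', 'klzl4', '7v', 'i8hzmbtikjkliao.y16yizl453wi8h9789_l', 'ljj', 'hc_']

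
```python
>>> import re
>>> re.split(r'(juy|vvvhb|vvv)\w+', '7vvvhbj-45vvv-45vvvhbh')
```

Alternation isn't longest-match — the leftmost alternative that fits at this position is chosen.
Matches to split on: at [1:7] → 'vvvhbj'; at [16:22] → 'vvvhbh'.
`re.split` interleaves the captured-group text with the surrounding fragments.

['7', 'vvvhb', '-45vvv-45', 'vvvhb', '']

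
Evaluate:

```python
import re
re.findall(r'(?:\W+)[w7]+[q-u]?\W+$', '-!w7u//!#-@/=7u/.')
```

['//!#-@/=7u/.']

This matches one or more of a non-word character (non-capturing group); then one or more of one of [w7]; then optionally a character in [q-u], then one or more of a non-word character; then anchored at the end.
Walking the string: at [5:17] → '//!#-@/=7u/.'.
With no groups in the pattern, `findall` gives back each whole match — 1 here.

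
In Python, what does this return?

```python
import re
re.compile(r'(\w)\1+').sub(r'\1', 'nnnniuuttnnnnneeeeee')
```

After group 1 captures some text, `\1` only succeeds where that same text appears again.
Matches: at [0:4] → 'nnnn'; at [5:7] → 'uu'; at [7:9] → 'tt'; at [9:14] → 'nnnnn'; at [14:20] → 'eeeeee'.
`\1` in the replacement pulls in group 1's text for each match.

'niutne'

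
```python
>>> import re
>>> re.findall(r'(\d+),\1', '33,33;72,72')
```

['33', '72']

`\1` has to match the exact text group 1 already captured.
Matches: at [0:5] match '33,33', group 1 = '33'; at [6:11] match '72,72', group 1 = '72'.
`findall` collects group 1 from each match (2 total).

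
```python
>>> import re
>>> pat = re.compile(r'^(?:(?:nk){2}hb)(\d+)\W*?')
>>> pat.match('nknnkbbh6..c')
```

None

Pattern: anchored at the start of the string; then the literal 'nk' repeated 2 times, then the literal 'hb' (non-capturing group); then one or more of a digit (captured); then zero or more of a non-word character (lazy).
`re.match` only tries the pattern at the start of the string.
Here position 0 doesn't satisfy it, so the call returns None.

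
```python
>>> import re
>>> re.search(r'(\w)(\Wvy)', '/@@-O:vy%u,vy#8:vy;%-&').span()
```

(4, 8)

Pattern: a word character (captured); then a non-word character, then the literal 'vy' (captured).
`search` walks the string left to right and returns the first match it finds.
The match spans [4:8] → 'O:vy'.
Captured: group 1 = 'O', group 2 = ':vy'.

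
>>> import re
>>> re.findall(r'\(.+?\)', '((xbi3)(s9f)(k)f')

['((xbi3)', '(s9f)', '(k)']

A non-greedy quantifier consumes as few characters as it can — just enough that the remainder of the pattern still matches from where it stops; whatever follows it matches normally.
`findall` yields the raw match text (3 of them) because the pattern has no groups.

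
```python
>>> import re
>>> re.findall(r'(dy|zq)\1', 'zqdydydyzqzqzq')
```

['dy', 'zq']

`\1` has to match the exact text group 1 already captured.
Matches: at [2:6] match 'dydy', group 1 = 'dy'; at [8:12] match 'zqzq', group 1 = 'zq'.
One capturing group, so `findall` returns just the captured substring from each match — 2 in all.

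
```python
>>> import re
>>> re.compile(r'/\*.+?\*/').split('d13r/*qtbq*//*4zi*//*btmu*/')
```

['d13r', '', '', '']

Matches to split on: at [4:12] → '/*qtbq*/'; at [12:19] → '/*4zi*/'; at [19:27] → '/*btmu*/'.
Each match becomes a cut point; 4 segments remain.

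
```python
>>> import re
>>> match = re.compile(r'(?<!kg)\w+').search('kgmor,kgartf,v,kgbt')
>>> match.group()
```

'kgmor'

A negative assertion filters positions out without eating any characters.
`re.search` scans for the first position where the pattern succeeds.
The match spans [0:5] → 'kgmor'.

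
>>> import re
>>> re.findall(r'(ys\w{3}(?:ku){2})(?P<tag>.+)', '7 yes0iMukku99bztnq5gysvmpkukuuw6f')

Pattern: the literal 'ys', then exactly 3 of a word character, then the literal 'ku' repeated 2 times (captured); then one or more of any character (captured as 'tag').
Walking the string: at [21:34] match 'ysvmpkukuuw6f', groups = ('ysvmpkuku', 'uw6f').
2 groups means the one result is a tuple of 2 captured strings — 1 here.

[('ysvmpkuku', 'uw6f')]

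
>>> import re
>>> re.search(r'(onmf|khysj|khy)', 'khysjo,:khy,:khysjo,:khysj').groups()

('khysj',)

The match spans [0:5] → 'khysj'.
Captured: group 1 = 'khysj'.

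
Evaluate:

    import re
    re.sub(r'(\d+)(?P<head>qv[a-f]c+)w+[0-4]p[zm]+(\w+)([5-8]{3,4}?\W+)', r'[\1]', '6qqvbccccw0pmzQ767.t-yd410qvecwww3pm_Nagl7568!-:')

Pattern: one or more of a digit (captured); then the literal 'qv', then a character in [a-f], then one or more of a literal 'c' (captured as 'head'); then one or more of the literal 'w', then a character in [0-4], then the literal 'p'; then one or more of one of [zm]; then one or more of a word character (captured); then 3 to 4 of a character in [5-8] (lazy), then one or more of a non-word character (captured).
Each match is replaced using the text its own group 1 captured.

'6qqvbccccw0pmzQ767.t-yd[410]'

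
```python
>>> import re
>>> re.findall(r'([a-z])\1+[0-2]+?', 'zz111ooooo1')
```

`\1` has to match the exact text group 1 already captured.
Because there's exactly one group, `findall` drops the full match and keeps group 1 from each hit.

['z', 'o']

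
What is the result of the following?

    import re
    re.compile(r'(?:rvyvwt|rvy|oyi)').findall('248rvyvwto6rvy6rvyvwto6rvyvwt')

['rvyvwt', 'rvy', 'rvyvwt', 'rvyvwt']

The regex engine tests alternatives in the order written; an earlier branch that matches wins even if a later one would match more.
Since nothing is captured, `findall` lists the 4 matched substrings directly.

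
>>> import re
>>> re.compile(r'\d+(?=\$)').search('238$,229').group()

'238'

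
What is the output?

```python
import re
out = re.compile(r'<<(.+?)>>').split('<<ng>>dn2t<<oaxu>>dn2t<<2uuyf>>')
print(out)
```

Matches to split on: at [0:6] → '<<ng>>'; at [10:18] → '<<oaxu>>'; at [22:31] → '<<2uuyf>>'.
`re.split` interleaves the captured-group text with the surrounding fragments.

['', 'ng', 'dn2t', 'oaxu', 'dn2t', '2uuyf', '']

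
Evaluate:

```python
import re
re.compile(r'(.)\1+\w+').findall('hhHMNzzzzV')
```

['h']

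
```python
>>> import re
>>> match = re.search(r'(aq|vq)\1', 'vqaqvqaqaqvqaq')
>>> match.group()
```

The backreference `\1` re-matches whatever the first group consumed, character for character.
The match spans [6:10] → 'aqaq'.

'aqaq'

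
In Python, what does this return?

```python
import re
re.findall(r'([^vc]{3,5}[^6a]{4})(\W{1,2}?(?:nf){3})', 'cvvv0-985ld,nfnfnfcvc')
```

[('0-985ld', ',nfnfnf')]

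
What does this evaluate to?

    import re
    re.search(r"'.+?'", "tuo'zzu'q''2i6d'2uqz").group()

"'zzu'"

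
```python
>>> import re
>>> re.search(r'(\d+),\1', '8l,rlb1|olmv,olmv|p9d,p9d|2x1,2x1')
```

None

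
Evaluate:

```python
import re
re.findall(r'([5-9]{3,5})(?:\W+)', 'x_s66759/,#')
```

['66759']

The pattern matches 3 to 5 of a character in [5-9] (captured); then one or more of a non-word character (non-capturing group).
Walking the string: at [3:11] match '66759/,#', group 1 = '66759'.
Because there's exactly one group, `findall` drops the full match and keeps group 1 from the one hit.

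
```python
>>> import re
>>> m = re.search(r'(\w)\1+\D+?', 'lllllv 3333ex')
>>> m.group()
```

'lllllv'

`\1` is not a pattern — it's the concrete string captured by group 1, re-applied verbatim.
The match spans [0:6] → 'lllllv'.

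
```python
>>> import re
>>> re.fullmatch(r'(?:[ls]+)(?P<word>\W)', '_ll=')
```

None

Pattern: one or more of one of [ls] (non-capturing group); then a non-word character (captured as 'word').
`fullmatch` succeeds only if the pattern covers the string from start to end.
Here there's no way to consume every character, so the call returns None.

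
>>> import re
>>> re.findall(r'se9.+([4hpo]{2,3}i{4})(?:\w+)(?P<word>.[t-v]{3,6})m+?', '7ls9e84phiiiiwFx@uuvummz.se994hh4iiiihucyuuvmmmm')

[('h4iiii', 'yuuv')]

This matches the literal 'se9', then one or more of any character; then 2 to 3 of one of [4hpo], then exactly 4 of the literal 'i' (captured); then one or more of a word character (non-capturing group); then any character, then 3 to 6 of a character in [t-v] (captured as 'word'); then one or more of a literal 'm' (lazy).
Scanning left to right: at [25:45] match 'se994hh4iiiihucyuuvm', groups = ('h4iiii', 'yuuv').
With 2 capturing groups, `findall` returns a 2-tuple per match.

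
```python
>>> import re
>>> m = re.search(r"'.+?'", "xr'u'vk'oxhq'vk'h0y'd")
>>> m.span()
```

(2, 5)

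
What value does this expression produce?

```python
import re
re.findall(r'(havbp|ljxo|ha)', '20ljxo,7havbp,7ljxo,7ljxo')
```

['ljxo', 'havbp', 'ljxo', 'ljxo']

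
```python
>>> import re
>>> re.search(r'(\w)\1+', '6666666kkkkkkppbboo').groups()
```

('6',)

The match spans [0:7] → '6666666'.
Captured: group 1 = '6'.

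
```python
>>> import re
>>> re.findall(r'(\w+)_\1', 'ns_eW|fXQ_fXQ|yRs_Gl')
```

['fXQ']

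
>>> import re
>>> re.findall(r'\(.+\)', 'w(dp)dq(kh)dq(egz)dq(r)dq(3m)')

['(dp)dq(kh)dq(egz)dq(r)dq(3m)']

No capturing groups, so `findall` returns the 1 full match string.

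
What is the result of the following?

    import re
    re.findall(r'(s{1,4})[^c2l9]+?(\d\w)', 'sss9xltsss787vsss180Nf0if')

This matches 1 to 4 of a literal 's' (captured); then one or more of any character except [c2l9] (lazy); then a digit, then a word character (captured).
The `?` after the quantifier makes it lazy — it takes as little as possible before letting the rest of the pattern try.
Scanning left to right: at [0:5] match 'sss9x', groups = ('ss', '9x'); at [7:13] match 'sss787', groups = ('sss', '87'); at [14:20] match 'sss180', groups = ('sss', '80').
With 2 capturing groups, `findall` returns a 2-tuple per match.

[('ss', '9x'), ('sss', '87'), ('sss', '80')]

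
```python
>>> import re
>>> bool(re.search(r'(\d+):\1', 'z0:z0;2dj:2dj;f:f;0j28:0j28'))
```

False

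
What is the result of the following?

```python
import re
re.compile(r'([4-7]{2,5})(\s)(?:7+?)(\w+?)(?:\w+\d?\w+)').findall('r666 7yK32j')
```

[('666', ' ', 'y')]

Pattern: 2 to 5 of a character in [4-7] (captured); then whitespace (captured); then one or more of a literal '7' (lazy) (non-capturing group); then one or more of a word character (lazy) (captured); then one or more of a word character, then optionally a digit, then one or more of a word character (non-capturing group).
With 3 capturing groups, `findall` returns a 3-tuple per match.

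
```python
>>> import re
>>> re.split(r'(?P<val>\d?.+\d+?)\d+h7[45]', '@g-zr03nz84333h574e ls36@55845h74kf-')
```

['', '@g-zr03nz84333h574e ls36@5584', 'kf-']

Pattern: optionally a digit, then one or more of any character, then one or more of a digit (lazy) (captured as 'val'); then one or more of a digit, then the literal 'h7', then one of [45].
Matches to split on: at [0:33] → '@g-zr03nz84333h574e ls36@55845h74'.
`re.split` interleaves the captured-group text with the surrounding fragments.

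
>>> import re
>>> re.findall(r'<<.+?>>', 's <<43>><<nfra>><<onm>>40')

['<<43>>', '<<nfra>>', '<<onm>>']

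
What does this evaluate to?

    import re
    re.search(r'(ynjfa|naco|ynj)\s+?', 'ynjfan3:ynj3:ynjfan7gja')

Here no position works, so the call returns None.

None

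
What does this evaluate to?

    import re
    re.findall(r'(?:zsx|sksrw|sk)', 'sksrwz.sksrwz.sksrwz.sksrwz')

Branches in `(...|...)` are attempted left-to-right; the first branch that allows the whole pattern to succeed is taken.
Scanning left to right: at [0:5] → 'sksrw'; at [7:12] → 'sksrw'; at [14:19] → 'sksrw'; at [21:26] → 'sksrw'.
With no groups in the pattern, `findall` gives back each whole match — 4 here.

['sksrw', 'sksrw', 'sksrw', 'sksrw']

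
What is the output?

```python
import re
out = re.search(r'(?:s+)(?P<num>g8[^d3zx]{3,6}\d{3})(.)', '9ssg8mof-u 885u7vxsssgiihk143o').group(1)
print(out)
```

Pattern: one or more of a literal 's' (non-capturing group); then the literal 'g8', then 3 to 6 of any character except [d3zx], then exactly 3 of a digit (captured as 'num'); then any character (captured).
Unlike `match`, `search` isn't anchored — it looks for the pattern anywhere in the string.
The match spans [1:15] → 'ssg8mof-u 885u'.
Captured: group 1 = 'g8mof-u 885', group 2 = 'u'.

g8mof-u 885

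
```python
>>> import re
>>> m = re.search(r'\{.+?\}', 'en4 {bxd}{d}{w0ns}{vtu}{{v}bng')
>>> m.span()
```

(4, 9)

Because the quantifier is non-greedy, it stops expanding at the earliest point where the rest of the pattern can succeed.
The match spans [4:9] → '{bxd}'.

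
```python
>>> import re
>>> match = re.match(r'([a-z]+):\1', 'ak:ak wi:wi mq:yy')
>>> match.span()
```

`\1` has to match the exact text group 1 already captured.
`re.match` only tries the pattern at the start of the string.
The match spans [0:5] → 'ak:ak'.
Captured: group 1 = 'ak'.

(0, 5)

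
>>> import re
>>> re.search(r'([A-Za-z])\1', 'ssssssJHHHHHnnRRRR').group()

'ss'

A backreference is literal: `\1` must see the identical characters the first group matched.
Unlike `match`, `search` isn't anchored — it looks for the pattern anywhere in the string.
The match spans [0:2] → 'ss'.
Captured: group 1 = 's'.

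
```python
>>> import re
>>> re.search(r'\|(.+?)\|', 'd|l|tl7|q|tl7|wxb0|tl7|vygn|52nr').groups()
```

('l',)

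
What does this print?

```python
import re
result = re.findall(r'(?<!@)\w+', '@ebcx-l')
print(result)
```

['bcx', 'l']

A negative assertion filters positions out without eating any characters.
With no groups in the pattern, `findall` gives back each whole match — 2 here.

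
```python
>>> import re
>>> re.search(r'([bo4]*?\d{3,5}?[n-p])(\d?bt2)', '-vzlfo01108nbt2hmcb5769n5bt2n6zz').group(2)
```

The pattern matches zero or more of one of [bo4] (lazy), then 3 to 5 of a digit (lazy), then a character in [n-p] (captured); then optionally a digit, then the literal 'bt2' (captured).
Unlike `match`, `search` isn't anchored — it looks for the pattern anywhere in the string.
The match spans [5:15] → 'o01108nbt2'.
Captured: group 1 = 'o01108n', group 2 = 'bt2'.

'bt2'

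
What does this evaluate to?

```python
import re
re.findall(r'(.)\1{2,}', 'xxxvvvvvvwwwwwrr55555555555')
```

['x', 'v', 'w', '5']

A backreference is literal: `\1` must see the identical characters the first group matched.
Scanning left to right: at [0:3] match 'xxx', group 1 = 'x'; at [3:9] match 'vvvvvv', group 1 = 'v'; at [9:14] match 'wwwww', group 1 = 'w'; at [16:27] match '55555555555', group 1 = '5'.
`findall` collects group 1 from each match (4 total).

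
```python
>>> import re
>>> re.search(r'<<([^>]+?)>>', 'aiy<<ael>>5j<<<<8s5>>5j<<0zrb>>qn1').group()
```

'<<ael>>'

`search` walks the string left to right and returns the first match it finds.
The match spans [3:10] → '<<ael>>'.
Captured: group 1 = 'ael'.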